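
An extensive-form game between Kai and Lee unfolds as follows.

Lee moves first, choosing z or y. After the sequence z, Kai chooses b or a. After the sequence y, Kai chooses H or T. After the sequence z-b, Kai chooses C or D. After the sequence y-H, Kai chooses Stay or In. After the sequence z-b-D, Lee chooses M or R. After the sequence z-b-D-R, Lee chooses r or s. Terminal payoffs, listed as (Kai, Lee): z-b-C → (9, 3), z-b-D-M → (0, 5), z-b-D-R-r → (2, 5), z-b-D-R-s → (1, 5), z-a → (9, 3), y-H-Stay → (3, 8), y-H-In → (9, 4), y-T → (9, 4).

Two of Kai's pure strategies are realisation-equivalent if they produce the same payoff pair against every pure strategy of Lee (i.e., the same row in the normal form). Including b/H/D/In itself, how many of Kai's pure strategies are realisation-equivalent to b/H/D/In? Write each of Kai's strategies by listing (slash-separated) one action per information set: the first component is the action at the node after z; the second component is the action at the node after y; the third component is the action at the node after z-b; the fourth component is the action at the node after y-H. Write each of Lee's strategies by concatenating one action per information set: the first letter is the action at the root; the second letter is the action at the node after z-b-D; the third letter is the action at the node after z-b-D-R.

3

Row for b/H/D/In (columns zMr, zMs, zRr, zRs, yMr, yMs, yRr, yRs): (0,5) (0,5) (2,5) (1,5) (9,4) (9,4) (9,4) (9,4).
Every one of Kai's information sets is on the play path for some reply by Lee when Kai follows b/H/D/In.
Even so, b/T/D/Stay, b/T/D/In happen to produce the same payoff in every column — so 3 strategies share this row.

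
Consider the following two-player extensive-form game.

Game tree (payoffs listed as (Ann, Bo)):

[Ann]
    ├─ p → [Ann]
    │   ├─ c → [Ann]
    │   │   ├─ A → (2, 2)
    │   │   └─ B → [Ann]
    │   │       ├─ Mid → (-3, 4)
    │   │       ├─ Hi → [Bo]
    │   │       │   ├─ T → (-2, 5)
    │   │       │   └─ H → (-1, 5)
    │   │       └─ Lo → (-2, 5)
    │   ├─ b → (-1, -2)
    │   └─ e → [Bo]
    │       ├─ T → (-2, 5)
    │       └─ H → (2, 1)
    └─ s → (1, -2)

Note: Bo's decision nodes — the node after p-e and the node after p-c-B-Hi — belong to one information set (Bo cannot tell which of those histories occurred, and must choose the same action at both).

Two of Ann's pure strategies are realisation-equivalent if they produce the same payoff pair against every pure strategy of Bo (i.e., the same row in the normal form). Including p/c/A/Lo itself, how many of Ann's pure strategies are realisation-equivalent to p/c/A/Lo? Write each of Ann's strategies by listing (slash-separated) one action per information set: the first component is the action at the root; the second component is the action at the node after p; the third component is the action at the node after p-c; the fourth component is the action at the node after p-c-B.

Row for p/c/A/Lo (columns T, H): (2,2) (2,2).
Under p/c/A/Lo, Ann's choice at the node after p-c-B can never be reached regardless of what Bo does, so varying those choices leaves every outcome unchanged.
Holding the reachable choices fixed and varying the unreachable one freely already gives 3 equivalent strategies.
No other strategy reproduces this row, so those 3 are the full class: p/c/A/Mid, p/c/A/Hi, p/c/A/Lo.

3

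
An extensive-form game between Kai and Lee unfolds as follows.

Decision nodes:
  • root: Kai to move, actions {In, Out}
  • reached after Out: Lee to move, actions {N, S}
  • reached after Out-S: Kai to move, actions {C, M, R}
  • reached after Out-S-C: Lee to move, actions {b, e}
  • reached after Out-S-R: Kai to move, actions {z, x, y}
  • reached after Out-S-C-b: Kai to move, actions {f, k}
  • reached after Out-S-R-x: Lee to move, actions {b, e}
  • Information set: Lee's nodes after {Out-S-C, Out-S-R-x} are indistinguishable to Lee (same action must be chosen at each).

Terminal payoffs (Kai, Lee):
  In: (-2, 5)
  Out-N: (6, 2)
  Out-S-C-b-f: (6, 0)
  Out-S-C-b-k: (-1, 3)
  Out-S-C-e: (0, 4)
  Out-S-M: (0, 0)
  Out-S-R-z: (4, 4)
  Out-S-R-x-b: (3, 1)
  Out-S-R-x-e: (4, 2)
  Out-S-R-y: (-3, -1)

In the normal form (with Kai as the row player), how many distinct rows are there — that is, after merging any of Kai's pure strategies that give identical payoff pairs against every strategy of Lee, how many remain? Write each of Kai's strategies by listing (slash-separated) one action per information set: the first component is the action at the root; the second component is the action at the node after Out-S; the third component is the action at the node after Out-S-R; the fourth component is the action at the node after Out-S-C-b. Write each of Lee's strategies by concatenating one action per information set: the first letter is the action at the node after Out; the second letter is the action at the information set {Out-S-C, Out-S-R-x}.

Kai has 36 pure strategies: In/C/z/f, In/C/z/k, In/C/x/f, In/C/x/k, In/C/y/f, In/C/y/k, In/M/z/f, In/M/z/k, In/M/x/f, In/M/x/k, In/M/y/f, In/M/y/k, In/R/z/f, In/R/z/k, In/R/x/f, In/R/x/k, In/R/y/f, In/R/y/k, Out/C/z/f, Out/C/z/k, Out/C/x/f, Out/C/x/k, Out/C/y/f, Out/C/y/k, Out/M/z/f, Out/M/z/k, Out/M/x/f, Out/M/x/k, Out/M/y/f, Out/M/y/k, Out/R/z/f, Out/R/z/k, Out/R/x/f, Out/R/x/k, Out/R/y/f, Out/R/y/k. Columns: Nb, Ne, Sb, Se.
{In/C/z/f, In/C/z/k, In/C/x/f, In/C/x/k, In/C/y/f, In/C/y/k, In/M/z/f, In/M/z/k, In/M/x/f, In/M/x/k, In/M/y/f, In/M/y/k, In/R/z/f, In/R/z/k, In/R/x/f, In/R/x/k, In/R/y/f, In/R/y/k} → row (-2,5) (-2,5) (-2,5) (-2,5)
{Out/C/z/f, Out/C/x/f, Out/C/y/f} → row (6,2) (6,2) (6,0) (0,4)
{Out/C/z/k, Out/C/x/k, Out/C/y/k} → row (6,2) (6,2) (-1,3) (0,4)
{Out/M/z/f, Out/M/z/k, Out/M/x/f, Out/M/x/k, Out/M/y/f, Out/M/y/k} → row (6,2) (6,2) (0,0) (0,0)
{Out/R/z/f, Out/R/z/k} → row (6,2) (6,2) (4,4) (4,4)
{Out/R/x/f, Out/R/x/k} → row (6,2) (6,2) (3,1) (4,2)
{Out/R/y/f, Out/R/y/k} → row (6,2) (6,2) (-3,-1) (-3,-1)
That's 7 distinct rows out of 36 strategies.

7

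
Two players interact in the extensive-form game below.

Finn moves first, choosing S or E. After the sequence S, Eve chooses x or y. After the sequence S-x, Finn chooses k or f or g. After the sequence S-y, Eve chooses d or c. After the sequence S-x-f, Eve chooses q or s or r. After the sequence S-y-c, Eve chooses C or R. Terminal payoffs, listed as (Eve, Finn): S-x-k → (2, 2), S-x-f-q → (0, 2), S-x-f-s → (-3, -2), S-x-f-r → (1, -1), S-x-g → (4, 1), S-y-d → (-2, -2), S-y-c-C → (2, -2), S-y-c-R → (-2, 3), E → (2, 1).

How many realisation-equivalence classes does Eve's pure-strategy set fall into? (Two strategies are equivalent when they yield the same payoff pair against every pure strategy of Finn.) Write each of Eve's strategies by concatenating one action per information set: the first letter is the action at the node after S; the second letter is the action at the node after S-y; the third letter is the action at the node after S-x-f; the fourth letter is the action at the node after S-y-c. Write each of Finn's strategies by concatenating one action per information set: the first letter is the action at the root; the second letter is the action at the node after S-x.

6

Eve has 24 pure strategies: xdqC, xdqR, xdsC, xdsR, xdrC, xdrR, xcqC, xcqR, xcsC, xcsR, xcrC, xcrR, ydqC, ydqR, ydsC, ydsR, ydrC, ydrR, ycqC, ycqR, ycsC, ycsR, ycrC, ycrR. Columns: Sk, Sf, Sg, Ek, Ef, Eg.
{xdqC, xdqR, xcqC, xcqR} → row (2,2) (0,2) (4,1) (2,1) (2,1) (2,1)
{xdsC, xdsR, xcsC, xcsR} → row (2,2) (-3,-2) (4,1) (2,1) (2,1) (2,1)
{xdrC, xdrR, xcrC, xcrR} → row (2,2) (1,-1) (4,1) (2,1) (2,1) (2,1)
{ydqC, ydqR, ydsC, ydsR, ydrC, ydrR} → row (-2,-2) (-2,-2) (-2,-2) (2,1) (2,1) (2,1)
{ycqC, ycsC, ycrC} → row (2,-2) (2,-2) (2,-2) (2,1) (2,1) (2,1)
{ycqR, ycsR, ycrR} → row (-2,3) (-2,3) (-2,3) (2,1) (2,1) (2,1)
That's 6 distinct rows out of 24 strategies.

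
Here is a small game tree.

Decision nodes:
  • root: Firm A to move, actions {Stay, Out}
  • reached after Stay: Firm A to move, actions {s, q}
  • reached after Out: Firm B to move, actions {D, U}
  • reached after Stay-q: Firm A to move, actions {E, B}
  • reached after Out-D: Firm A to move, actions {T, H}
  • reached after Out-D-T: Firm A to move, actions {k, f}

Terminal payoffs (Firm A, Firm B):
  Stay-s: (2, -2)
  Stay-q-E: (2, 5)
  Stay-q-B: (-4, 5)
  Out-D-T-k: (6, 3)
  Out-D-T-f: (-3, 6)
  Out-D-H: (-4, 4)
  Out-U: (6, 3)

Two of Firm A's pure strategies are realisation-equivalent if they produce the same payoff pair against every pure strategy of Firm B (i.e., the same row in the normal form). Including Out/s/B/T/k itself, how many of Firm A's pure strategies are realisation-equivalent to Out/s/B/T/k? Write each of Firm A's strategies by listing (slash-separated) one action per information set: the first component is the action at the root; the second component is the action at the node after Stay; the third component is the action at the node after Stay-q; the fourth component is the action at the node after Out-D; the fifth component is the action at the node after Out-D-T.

4

Row for Out/s/B/T/k (columns D, U): (6,3) (6,3).
Under Out/s/B/T/k, Firm A's choice at the node after Stay and at the node after Stay-q can never be reached regardless of what Firm B does, so varying those choices leaves every outcome unchanged.
Holding the reachable choices fixed and varying the unreachable ones freely already gives 2 × 2 = 4 equivalent strategies.
No other strategy reproduces this row, so those 4 are the full class: Out/s/E/T/k, Out/s/B/T/k, Out/q/E/T/k, Out/q/B/T/k.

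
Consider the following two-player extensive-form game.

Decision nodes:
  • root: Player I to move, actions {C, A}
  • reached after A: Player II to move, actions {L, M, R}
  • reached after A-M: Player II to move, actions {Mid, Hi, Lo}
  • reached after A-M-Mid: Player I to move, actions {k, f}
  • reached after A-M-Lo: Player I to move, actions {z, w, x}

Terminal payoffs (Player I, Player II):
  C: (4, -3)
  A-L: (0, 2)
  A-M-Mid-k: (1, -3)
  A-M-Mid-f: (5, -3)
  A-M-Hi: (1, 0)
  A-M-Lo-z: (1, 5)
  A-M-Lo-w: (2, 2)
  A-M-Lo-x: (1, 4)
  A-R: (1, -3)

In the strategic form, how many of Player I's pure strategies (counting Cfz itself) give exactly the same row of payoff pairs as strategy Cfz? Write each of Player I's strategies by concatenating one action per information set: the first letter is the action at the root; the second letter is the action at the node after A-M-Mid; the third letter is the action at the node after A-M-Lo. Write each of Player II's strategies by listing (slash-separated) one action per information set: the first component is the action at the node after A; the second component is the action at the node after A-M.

6

Row for Cfz (columns L/Mid, L/Hi, L/Lo, M/Mid, M/Hi, M/Lo, R/Mid, R/Hi, R/Lo): (4,-3) (4,-3) (4,-3) (4,-3) (4,-3) (4,-3) (4,-3) (4,-3) (4,-3).
Under Cfz, Player I's choice at the node after A-M-Mid and at the node after A-M-Lo can never be reached regardless of what Player II does, so varying those choices leaves every outcome unchanged.
Holding the reachable choices fixed and varying the unreachable ones freely already gives 2 × 3 = 6 equivalent strategies.
No other strategy reproduces this row, so those 6 are the full class: Ckz, Ckw, Ckx, Cfz, Cfw, Cfx.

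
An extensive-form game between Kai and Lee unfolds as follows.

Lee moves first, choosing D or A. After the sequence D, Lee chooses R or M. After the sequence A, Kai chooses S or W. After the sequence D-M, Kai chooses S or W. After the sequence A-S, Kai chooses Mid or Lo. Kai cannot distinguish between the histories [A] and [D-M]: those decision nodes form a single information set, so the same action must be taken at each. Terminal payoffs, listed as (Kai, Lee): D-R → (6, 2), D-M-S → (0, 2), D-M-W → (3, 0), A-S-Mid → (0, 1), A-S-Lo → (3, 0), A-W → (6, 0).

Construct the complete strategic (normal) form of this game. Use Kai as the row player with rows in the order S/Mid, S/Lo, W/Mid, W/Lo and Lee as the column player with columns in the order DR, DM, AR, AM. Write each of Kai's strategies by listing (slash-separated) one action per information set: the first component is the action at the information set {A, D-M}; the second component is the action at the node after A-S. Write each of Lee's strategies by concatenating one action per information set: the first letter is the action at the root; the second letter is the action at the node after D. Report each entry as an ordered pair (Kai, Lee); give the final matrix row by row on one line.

            DR       DM       AR       AM
S/Mid    (6,2)    (0,2)    (0,1)    (0,1)
 S/Lo    (6,2)    (0,2)    (3,0)    (3,0)
W/Mid    (6,2)    (3,0)    (6,0)    (6,0)
 W/Lo    (6,2)    (3,0)    (6,0)    (6,0)

S/Mid: (6,2) (0,2) (0,1) (0,1) | S/Lo: (6,2) (0,2) (3,0) (3,0) | W/Mid: (6,2) (3,0) (6,0) (6,0) | W/Lo: (6,2) (3,0) (6,0) (6,0)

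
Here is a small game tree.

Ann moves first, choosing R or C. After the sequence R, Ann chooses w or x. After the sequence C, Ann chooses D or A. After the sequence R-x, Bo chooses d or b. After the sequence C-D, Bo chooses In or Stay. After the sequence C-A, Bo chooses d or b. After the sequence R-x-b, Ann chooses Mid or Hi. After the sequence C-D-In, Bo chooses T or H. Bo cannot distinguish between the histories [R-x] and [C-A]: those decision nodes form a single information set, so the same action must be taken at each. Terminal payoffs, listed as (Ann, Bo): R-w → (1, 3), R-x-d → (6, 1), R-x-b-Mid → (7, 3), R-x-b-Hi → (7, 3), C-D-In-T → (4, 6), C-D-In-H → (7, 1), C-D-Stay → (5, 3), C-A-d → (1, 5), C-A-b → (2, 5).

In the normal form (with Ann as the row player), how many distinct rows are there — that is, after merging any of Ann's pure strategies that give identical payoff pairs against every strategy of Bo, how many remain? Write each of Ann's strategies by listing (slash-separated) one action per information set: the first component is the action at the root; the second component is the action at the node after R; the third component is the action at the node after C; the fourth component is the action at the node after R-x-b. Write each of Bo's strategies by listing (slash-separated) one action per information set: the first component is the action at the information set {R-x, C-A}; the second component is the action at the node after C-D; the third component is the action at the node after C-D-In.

Ann has 16 pure strategies: R/w/D/Mid, R/w/D/Hi, R/w/A/Mid, R/w/A/Hi, R/x/D/Mid, R/x/D/Hi, R/x/A/Mid, R/x/A/Hi, C/w/D/Mid, C/w/D/Hi, C/w/A/Mid, C/w/A/Hi, C/x/D/Mid, C/x/D/Hi, C/x/A/Mid, C/x/A/Hi. Columns: d/In/T, d/In/H, d/Stay/T, d/Stay/H, b/In/T, b/In/H, b/Stay/T, b/Stay/H.
{R/w/D/Mid, R/w/D/Hi, R/w/A/Mid, R/w/A/Hi} → row (1,3) (1,3) (1,3) (1,3) (1,3) (1,3) (1,3) (1,3)
{R/x/D/Mid, R/x/D/Hi, R/x/A/Mid, R/x/A/Hi} → row (6,1) (6,1) (6,1) (6,1) (7,3) (7,3) (7,3) (7,3)
{C/w/D/Mid, C/w/D/Hi, C/x/D/Mid, C/x/D/Hi} → row (4,6) (7,1) (5,3) (5,3) (4,6) (7,1) (5,3) (5,3)
{C/w/A/Mid, C/w/A/Hi, C/x/A/Mid, C/x/A/Hi} → row (1,5) (1,5) (1,5) (1,5) (2,5) (2,5) (2,5) (2,5)
That's 4 distinct rows out of 16 strategies.

4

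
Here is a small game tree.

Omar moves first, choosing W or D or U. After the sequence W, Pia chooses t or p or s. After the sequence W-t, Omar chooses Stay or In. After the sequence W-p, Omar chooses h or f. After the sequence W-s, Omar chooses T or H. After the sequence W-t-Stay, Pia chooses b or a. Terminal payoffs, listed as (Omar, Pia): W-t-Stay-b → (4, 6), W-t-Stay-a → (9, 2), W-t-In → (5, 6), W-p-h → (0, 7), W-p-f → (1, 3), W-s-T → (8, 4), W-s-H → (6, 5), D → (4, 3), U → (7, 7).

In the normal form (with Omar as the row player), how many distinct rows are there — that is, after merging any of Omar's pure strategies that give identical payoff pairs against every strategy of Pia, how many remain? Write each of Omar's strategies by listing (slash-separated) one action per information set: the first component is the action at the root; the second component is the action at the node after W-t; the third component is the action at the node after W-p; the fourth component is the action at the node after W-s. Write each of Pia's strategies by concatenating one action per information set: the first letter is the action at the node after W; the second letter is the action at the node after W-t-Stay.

Omar has 24 pure strategies: W/Stay/h/T, W/Stay/h/H, W/Stay/f/T, W/Stay/f/H, W/In/h/T, W/In/h/H, W/In/f/T, W/In/f/H, D/Stay/h/T, D/Stay/h/H, D/Stay/f/T, D/Stay/f/H, D/In/h/T, D/In/h/H, D/In/f/T, D/In/f/H, U/Stay/h/T, U/Stay/h/H, U/Stay/f/T, U/Stay/f/H, U/In/h/T, U/In/h/H, U/In/f/T, U/In/f/H. Columns: tb, ta, pb, pa, sb, sa.
{W/Stay/h/T} → row (4,6) (9,2) (0,7) (0,7) (8,4) (8,4)
{W/Stay/h/H} → row (4,6) (9,2) (0,7) (0,7) (6,5) (6,5)
{W/Stay/f/T} → row (4,6) (9,2) (1,3) (1,3) (8,4) (8,4)
{W/Stay/f/H} → row (4,6) (9,2) (1,3) (1,3) (6,5) (6,5)
{W/In/h/T} → row (5,6) (5,6) (0,7) (0,7) (8,4) (8,4)
{W/In/h/H} → row (5,6) (5,6) (0,7) (0,7) (6,5) (6,5)
{W/In/f/T} → row (5,6) (5,6) (1,3) (1,3) (8,4) (8,4)
{W/In/f/H} → row (5,6) (5,6) (1,3) (1,3) (6,5) (6,5)
{D/Stay/h/T, D/Stay/h/H, D/Stay/f/T, D/Stay/f/H, D/In/h/T, D/In/h/H, D/In/f/T, D/In/f/H} → row (4,3) (4,3) (4,3) (4,3) (4,3) (4,3)
{U/Stay/h/T, U/Stay/h/H, U/Stay/f/T, U/Stay/f/H, U/In/h/T, U/In/h/H, U/In/f/T, U/In/f/H} → row (7,7) (7,7) (7,7) (7,7) (7,7) (7,7)
That's 10 distinct rows out of 24 strategies.

10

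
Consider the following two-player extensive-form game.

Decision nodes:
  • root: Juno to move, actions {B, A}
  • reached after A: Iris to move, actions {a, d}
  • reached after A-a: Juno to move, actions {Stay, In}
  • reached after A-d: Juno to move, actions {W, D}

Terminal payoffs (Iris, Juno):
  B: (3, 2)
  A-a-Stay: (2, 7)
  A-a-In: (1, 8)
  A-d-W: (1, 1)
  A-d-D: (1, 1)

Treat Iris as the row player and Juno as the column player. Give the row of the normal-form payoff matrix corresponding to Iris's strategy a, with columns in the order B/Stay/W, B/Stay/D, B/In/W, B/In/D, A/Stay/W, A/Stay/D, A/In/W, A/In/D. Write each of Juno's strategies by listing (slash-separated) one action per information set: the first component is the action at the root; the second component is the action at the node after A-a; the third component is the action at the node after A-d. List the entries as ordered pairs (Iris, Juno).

vs B/Stay/W: Juno plays B → (3, 2)
vs B/Stay/D: Juno plays B → (3, 2)
vs B/In/W: Juno plays B → (3, 2)
vs B/In/D: Juno plays B → (3, 2)
vs A/Stay/W: Juno plays A → Iris plays a at [A] → Juno plays Stay at [A-a] → (2, 7)
vs A/Stay/D: Juno plays A → Iris plays a at [A] → Juno plays Stay at [A-a] → (2, 7)
vs A/In/W: Juno plays A → Iris plays a at [A] → Juno plays In at [A-a] → (1, 8)
vs A/In/D: Juno plays A → Iris plays a at [A] → Juno plays In at [A-a] → (1, 8)

(3,2) (3,2) (3,2) (3,2) (2,7) (2,7) (1,8) (1,8)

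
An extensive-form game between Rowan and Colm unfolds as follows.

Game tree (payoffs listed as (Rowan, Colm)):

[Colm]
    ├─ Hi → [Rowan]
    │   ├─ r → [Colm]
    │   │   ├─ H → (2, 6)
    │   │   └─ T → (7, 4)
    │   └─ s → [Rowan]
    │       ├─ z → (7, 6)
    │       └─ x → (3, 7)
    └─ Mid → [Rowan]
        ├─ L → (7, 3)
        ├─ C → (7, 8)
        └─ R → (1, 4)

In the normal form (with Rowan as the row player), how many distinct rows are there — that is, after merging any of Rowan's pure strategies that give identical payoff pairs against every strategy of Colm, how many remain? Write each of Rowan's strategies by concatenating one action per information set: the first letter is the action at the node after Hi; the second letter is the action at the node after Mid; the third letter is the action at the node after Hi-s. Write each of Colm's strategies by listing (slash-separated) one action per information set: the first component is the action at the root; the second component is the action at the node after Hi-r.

9

Rowan has 12 pure strategies: rLz, rLx, rCz, rCx, rRz, rRx, sLz, sLx, sCz, sCx, sRz, sRx. Columns: Hi/H, Hi/T, Mid/H, Mid/T.
{rLz, rLx} → row (2,6) (7,4) (7,3) (7,3)
{rCz, rCx} → row (2,6) (7,4) (7,8) (7,8)
{rRz, rRx} → row (2,6) (7,4) (1,4) (1,4)
{sLz} → row (7,6) (7,6) (7,3) (7,3)
{sLx} → row (3,7) (3,7) (7,3) (7,3)
{sCz} → row (7,6) (7,6) (7,8) (7,8)
{sCx} → row (3,7) (3,7) (7,8) (7,8)
{sRz} → row (7,6) (7,6) (1,4) (1,4)
{sRx} → row (3,7) (3,7) (1,4) (1,4)
That's 9 distinct rows out of 12 strategies.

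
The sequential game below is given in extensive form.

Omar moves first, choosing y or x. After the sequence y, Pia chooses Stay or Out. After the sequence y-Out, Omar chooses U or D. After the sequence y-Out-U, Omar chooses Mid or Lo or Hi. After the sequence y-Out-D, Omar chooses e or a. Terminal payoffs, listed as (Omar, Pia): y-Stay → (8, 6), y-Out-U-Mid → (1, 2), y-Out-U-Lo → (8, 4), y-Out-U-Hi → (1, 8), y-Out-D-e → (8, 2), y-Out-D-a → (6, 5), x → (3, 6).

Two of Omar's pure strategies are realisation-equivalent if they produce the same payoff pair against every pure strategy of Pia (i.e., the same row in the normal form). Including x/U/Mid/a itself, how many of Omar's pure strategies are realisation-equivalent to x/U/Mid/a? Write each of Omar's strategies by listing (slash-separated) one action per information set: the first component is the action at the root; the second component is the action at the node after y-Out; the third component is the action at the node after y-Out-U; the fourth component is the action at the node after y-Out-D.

Row for x/U/Mid/a (columns Stay, Out): (3,6) (3,6).
Under x/U/Mid/a, Omar's choice at the node after y-Out and at the node after y-Out-U and at the node after y-Out-D can never be reached regardless of what Pia does, so varying those choices leaves every outcome unchanged.
Holding the reachable choices fixed and varying the unreachable ones freely already gives 2 × 3 × 2 = 12 equivalent strategies.
No other strategy reproduces this row, so those 12 are the full class: x/U/Mid/e, x/U/Mid/a, x/U/Lo/e, x/U/Lo/a, x/U/Hi/e, x/U/Hi/a, x/D/Mid/e, x/D/Mid/a, x/D/Lo/e, x/D/Lo/a, x/D/Hi/e, x/D/Hi/a.

12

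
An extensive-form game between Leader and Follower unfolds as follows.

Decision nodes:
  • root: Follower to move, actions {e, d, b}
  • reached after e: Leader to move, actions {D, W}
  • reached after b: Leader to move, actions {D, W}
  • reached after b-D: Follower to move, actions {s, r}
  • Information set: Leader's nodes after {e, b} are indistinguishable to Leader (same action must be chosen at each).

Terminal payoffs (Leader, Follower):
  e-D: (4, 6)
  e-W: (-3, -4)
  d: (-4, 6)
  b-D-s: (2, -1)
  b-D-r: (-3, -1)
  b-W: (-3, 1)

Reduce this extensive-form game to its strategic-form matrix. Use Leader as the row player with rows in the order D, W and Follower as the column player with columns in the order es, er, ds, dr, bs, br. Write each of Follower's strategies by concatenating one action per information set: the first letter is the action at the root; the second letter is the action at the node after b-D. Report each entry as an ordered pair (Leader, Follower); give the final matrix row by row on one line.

D: (4,6) (4,6) (-4,6) (-4,6) (2,-1) (-3,-1) | W: (-3,-4) (-3,-4) (-4,6) (-4,6) (-3,1) (-3,1)

           es       er       ds       dr       bs       br
   D    (4,6)    (4,6)   (-4,6)   (-4,6)   (2,-1)  (-3,-1)
   W  (-3,-4)  (-3,-4)   (-4,6)   (-4,6)   (-3,1)   (-3,1)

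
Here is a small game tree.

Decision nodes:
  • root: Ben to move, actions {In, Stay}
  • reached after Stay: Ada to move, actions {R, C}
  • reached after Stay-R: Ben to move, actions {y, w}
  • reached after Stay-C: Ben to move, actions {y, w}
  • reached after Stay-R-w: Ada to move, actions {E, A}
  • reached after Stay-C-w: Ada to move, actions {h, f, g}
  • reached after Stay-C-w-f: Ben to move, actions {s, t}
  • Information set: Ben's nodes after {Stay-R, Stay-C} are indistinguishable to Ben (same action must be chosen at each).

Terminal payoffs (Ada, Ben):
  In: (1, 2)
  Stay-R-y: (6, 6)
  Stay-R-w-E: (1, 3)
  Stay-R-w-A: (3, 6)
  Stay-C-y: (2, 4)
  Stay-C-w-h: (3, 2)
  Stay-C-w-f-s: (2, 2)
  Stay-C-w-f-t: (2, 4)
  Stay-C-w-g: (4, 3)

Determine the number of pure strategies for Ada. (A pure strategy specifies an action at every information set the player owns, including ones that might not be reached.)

Ada owns the node after Stay with actions {R, C} — two choices.
Ada owns the node after Stay-R-w with actions {E, A} — two choices.
Ada owns the node after Stay-C-w with actions {h, f, g} — three choices.
A pure strategy fixes one action at each information set independently, so the count is the product 2 × 2 × 3 = 12.
(For reference, Ben has 8 pure strategies, giving a 12×8 normal-form matrix.)

12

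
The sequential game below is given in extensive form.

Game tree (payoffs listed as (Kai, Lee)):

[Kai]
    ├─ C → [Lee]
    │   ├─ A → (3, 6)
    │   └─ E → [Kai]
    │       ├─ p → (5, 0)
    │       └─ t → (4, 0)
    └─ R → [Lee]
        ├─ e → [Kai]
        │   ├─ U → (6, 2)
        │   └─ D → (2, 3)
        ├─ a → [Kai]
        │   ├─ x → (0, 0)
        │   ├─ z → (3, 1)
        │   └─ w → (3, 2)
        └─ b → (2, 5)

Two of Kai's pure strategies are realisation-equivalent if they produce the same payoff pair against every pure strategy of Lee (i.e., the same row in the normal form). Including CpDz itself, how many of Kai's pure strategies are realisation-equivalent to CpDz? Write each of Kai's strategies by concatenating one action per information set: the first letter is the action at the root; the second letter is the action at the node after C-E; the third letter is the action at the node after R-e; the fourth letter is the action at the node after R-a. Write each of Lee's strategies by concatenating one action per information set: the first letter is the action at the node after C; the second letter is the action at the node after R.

6

Row for CpDz (columns Ae, Aa, Ab, Ee, Ea, Eb): (3,6) (3,6) (3,6) (5,0) (5,0) (5,0).
Under CpDz, Kai's choice at the node after R-e and at the node after R-a can never be reached regardless of what Lee does, so varying those choices leaves every outcome unchanged.
Holding the reachable choices fixed and varying the unreachable ones freely already gives 2 × 3 = 6 equivalent strategies.
No other strategy reproduces this row, so those 6 are the full class: CpUx, CpUz, CpUw, CpDx, CpDz, CpDw.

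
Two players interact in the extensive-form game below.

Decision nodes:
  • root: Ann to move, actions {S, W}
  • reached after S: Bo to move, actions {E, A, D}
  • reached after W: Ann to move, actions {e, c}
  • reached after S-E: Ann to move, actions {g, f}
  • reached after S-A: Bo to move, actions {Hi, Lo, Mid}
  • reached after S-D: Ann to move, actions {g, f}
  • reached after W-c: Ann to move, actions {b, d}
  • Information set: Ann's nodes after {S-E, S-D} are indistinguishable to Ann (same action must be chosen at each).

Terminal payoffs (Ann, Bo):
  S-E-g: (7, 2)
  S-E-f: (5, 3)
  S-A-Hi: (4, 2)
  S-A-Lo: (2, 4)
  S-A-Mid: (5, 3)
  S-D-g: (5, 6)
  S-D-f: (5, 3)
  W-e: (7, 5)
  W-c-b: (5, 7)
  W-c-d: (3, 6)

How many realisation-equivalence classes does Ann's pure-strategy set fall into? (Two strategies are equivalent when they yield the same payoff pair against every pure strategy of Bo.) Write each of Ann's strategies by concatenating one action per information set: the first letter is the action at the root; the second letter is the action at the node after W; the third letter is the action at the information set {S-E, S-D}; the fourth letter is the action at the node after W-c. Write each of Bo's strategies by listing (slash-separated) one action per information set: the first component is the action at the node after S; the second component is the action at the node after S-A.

Ann has 16 pure strategies: Segb, Segd, Sefb, Sefd, Scgb, Scgd, Scfb, Scfd, Wegb, Wegd, Wefb, Wefd, Wcgb, Wcgd, Wcfb, Wcfd. Columns: E/Hi, E/Lo, E/Mid, A/Hi, A/Lo, A/Mid, D/Hi, D/Lo, D/Mid.
{Segb, Segd, Scgb, Scgd} → row (7,2) (7,2) (7,2) (4,2) (2,4) (5,3) (5,6) (5,6) (5,6)
{Sefb, Sefd, Scfb, Scfd} → row (5,3) (5,3) (5,3) (4,2) (2,4) (5,3) (5,3) (5,3) (5,3)
{Wegb, Wegd, Wefb, Wefd} → row (7,5) (7,5) (7,5) (7,5) (7,5) (7,5) (7,5) (7,5) (7,5)
{Wcgb, Wcfb} → row (5,7) (5,7) (5,7) (5,7) (5,7) (5,7) (5,7) (5,7) (5,7)
{Wcgd, Wcfd} → row (3,6) (3,6) (3,6) (3,6) (3,6) (3,6) (3,6) (3,6) (3,6)
That's 5 distinct rows out of 16 strategies.

5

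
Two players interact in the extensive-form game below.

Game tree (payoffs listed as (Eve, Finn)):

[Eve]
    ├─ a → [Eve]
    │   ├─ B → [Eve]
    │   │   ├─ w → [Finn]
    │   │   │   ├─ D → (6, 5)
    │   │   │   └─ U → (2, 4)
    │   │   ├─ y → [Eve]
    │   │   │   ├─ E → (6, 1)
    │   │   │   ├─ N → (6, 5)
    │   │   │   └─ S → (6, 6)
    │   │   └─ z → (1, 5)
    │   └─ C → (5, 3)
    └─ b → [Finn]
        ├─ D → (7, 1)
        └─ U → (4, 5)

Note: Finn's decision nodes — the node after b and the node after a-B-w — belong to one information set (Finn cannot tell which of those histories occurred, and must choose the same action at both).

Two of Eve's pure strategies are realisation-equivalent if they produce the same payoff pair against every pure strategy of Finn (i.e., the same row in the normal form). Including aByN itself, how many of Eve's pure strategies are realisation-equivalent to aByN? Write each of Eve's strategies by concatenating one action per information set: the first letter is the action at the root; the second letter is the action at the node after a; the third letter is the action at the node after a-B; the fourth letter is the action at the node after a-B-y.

Row for aByN (columns D, U): (6,5) (6,5).
Every one of Eve's information sets is on the play path for some reply by Finn when Eve follows aByN.
Changing the action at any of them therefore changes at least one column, so only aByN itself gives this row.

1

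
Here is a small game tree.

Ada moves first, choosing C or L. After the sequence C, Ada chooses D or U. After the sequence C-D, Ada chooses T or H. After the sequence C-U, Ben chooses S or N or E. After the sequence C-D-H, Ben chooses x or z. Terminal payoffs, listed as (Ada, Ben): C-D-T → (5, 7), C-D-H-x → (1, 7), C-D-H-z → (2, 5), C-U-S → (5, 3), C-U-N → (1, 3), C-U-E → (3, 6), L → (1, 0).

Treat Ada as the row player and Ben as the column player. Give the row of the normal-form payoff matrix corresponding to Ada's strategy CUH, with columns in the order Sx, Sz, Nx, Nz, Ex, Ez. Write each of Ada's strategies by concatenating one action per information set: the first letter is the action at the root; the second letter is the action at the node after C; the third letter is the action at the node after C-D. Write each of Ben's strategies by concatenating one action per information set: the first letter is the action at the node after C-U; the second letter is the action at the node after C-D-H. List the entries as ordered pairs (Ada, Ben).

(5,3) (5,3) (1,3) (1,3) (3,6) (3,6)

vs Sx: Ada plays C → Ada plays U at [C] → Ben plays S at [C-U] → (5, 3)
vs Sz: Ada plays C → Ada plays U at [C] → Ben plays S at [C-U] → (5, 3)
vs Nx: Ada plays C → Ada plays U at [C] → Ben plays N at [C-U] → (1, 3)
vs Nz: Ada plays C → Ada plays U at [C] → Ben plays N at [C-U] → (1, 3)
vs Ex: Ada plays C → Ada plays U at [C] → Ben plays E at [C-U] → (3, 6)
vs Ez: Ada plays C → Ada plays U at [C] → Ben plays E at [C-U] → (3, 6)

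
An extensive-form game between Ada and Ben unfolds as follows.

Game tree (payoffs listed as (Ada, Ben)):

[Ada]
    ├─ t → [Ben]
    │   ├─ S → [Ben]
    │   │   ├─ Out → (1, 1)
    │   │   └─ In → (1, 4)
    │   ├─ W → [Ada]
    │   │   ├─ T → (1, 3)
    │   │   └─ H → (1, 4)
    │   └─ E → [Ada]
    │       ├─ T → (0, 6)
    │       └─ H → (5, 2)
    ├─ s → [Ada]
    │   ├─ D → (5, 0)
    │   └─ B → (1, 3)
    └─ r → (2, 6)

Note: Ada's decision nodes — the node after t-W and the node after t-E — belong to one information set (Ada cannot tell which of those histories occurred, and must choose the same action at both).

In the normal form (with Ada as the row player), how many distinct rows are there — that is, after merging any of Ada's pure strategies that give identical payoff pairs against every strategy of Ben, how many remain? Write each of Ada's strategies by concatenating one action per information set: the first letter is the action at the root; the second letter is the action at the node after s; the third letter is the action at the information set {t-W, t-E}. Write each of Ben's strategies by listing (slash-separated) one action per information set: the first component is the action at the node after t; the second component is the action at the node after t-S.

Ada has 12 pure strategies: tDT, tDH, tBT, tBH, sDT, sDH, sBT, sBH, rDT, rDH, rBT, rBH. Columns: S/Out, S/In, W/Out, W/In, E/Out, E/In.
{tDT, tBT} → row (1,1) (1,4) (1,3) (1,3) (0,6) (0,6)
{tDH, tBH} → row (1,1) (1,4) (1,4) (1,4) (5,2) (5,2)
{sDT, sDH} → row (5,0) (5,0) (5,0) (5,0) (5,0) (5,0)
{sBT, sBH} → row (1,3) (1,3) (1,3) (1,3) (1,3) (1,3)
{rDT, rDH, rBT, rBH} → row (2,6) (2,6) (2,6) (2,6) (2,6) (2,6)
That's 5 distinct rows out of 12 strategies.

5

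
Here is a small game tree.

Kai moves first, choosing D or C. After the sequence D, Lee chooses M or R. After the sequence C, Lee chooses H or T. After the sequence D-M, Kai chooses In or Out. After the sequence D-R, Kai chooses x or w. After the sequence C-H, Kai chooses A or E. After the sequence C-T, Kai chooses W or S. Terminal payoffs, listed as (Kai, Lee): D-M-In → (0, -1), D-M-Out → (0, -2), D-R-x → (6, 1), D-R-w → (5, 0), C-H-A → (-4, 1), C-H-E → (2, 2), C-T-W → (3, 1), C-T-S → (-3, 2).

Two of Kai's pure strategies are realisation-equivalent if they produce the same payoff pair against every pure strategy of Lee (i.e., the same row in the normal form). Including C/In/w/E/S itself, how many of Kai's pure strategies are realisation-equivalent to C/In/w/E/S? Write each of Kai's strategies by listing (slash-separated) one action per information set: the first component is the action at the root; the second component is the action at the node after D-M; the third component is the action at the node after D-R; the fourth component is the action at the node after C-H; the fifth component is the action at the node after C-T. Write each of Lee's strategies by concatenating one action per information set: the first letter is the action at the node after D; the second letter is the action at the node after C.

4

Row for C/In/w/E/S (columns MH, MT, RH, RT): (2,2) (-3,2) (2,2) (-3,2).
Under C/In/w/E/S, Kai's choice at the node after D-M and at the node after D-R can never be reached regardless of what Lee does, so varying those choices leaves every outcome unchanged.
Holding the reachable choices fixed and varying the unreachable ones freely already gives 2 × 2 = 4 equivalent strategies.
No other strategy reproduces this row, so those 4 are the full class: C/In/x/E/S, C/In/w/E/S, C/Out/x/E/S, C/Out/w/E/S.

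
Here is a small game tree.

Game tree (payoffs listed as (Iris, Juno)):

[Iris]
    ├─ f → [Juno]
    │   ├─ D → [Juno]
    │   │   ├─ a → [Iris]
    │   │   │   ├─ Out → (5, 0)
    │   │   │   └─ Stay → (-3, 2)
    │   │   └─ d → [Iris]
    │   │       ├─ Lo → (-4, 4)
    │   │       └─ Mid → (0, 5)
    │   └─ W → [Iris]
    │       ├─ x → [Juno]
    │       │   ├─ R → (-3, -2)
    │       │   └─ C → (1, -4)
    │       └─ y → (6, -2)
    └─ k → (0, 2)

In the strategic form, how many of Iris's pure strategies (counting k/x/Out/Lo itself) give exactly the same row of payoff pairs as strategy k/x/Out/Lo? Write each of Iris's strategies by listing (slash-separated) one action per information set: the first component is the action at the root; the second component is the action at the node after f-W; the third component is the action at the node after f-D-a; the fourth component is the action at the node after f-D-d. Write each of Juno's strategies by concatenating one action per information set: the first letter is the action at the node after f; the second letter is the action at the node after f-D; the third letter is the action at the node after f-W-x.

8

Row for k/x/Out/Lo (columns DaR, DaC, DdR, DdC, WaR, WaC, WdR, WdC): (0,2) (0,2) (0,2) (0,2) (0,2) (0,2) (0,2) (0,2).
Under k/x/Out/Lo, Iris's choice at the node after f-W and at the node after f-D-a and at the node after f-D-d can never be reached regardless of what Juno does, so varying those choices leaves every outcome unchanged.
Holding the reachable choices fixed and varying the unreachable ones freely already gives 2 × 2 × 2 = 8 equivalent strategies.
No other strategy reproduces this row, so those 8 are the full class: k/x/Out/Lo, k/x/Out/Mid, k/x/Stay/Lo, k/x/Stay/Mid, k/y/Out/Lo, k/y/Out/Mid, k/y/Stay/Lo, k/y/Stay/Mid.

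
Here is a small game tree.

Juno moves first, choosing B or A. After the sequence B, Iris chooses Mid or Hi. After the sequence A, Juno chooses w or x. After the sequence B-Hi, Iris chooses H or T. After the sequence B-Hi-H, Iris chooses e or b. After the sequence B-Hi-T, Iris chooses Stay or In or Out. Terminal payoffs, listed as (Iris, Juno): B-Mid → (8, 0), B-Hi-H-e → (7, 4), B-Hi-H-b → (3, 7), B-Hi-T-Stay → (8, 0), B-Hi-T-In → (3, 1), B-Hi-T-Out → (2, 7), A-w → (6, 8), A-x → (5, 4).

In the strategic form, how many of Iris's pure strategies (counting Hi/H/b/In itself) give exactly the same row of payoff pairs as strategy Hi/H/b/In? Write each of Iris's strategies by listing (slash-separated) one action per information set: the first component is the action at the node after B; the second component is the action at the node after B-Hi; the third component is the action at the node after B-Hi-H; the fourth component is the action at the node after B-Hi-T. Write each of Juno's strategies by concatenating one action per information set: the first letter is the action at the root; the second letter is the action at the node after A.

Row for Hi/H/b/In (columns Bw, Bx, Aw, Ax): (3,7) (3,7) (6,8) (5,4).
Under Hi/H/b/In, Iris's choice at the node after B-Hi-T can never be reached regardless of what Juno does, so varying those choices leaves every outcome unchanged.
Holding the reachable choices fixed and varying the unreachable one freely already gives 3 equivalent strategies.
No other strategy reproduces this row, so those 3 are the full class: Hi/H/b/Stay, Hi/H/b/In, Hi/H/b/Out.

3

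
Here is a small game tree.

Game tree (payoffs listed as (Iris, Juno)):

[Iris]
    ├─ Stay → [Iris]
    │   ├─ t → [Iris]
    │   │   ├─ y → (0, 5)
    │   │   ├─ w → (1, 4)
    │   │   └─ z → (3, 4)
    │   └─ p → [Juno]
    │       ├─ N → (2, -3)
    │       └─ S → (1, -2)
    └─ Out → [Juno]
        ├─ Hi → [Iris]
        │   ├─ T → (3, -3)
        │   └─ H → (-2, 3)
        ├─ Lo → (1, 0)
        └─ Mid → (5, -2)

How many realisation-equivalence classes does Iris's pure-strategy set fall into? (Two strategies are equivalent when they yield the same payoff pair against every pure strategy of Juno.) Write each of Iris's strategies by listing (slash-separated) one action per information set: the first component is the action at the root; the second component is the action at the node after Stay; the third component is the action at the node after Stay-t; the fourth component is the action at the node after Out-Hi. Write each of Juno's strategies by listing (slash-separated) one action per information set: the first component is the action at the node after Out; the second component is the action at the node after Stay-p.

6

Iris has 24 pure strategies: Stay/t/y/T, Stay/t/y/H, Stay/t/w/T, Stay/t/w/H, Stay/t/z/T, Stay/t/z/H, Stay/p/y/T, Stay/p/y/H, Stay/p/w/T, Stay/p/w/H, Stay/p/z/T, Stay/p/z/H, Out/t/y/T, Out/t/y/H, Out/t/w/T, Out/t/w/H, Out/t/z/T, Out/t/z/H, Out/p/y/T, Out/p/y/H, Out/p/w/T, Out/p/w/H, Out/p/z/T, Out/p/z/H. Columns: Hi/N, Hi/S, Lo/N, Lo/S, Mid/N, Mid/S.
{Stay/t/y/T, Stay/t/y/H} → row (0,5) (0,5) (0,5) (0,5) (0,5) (0,5)
{Stay/t/w/T, Stay/t/w/H} → row (1,4) (1,4) (1,4) (1,4) (1,4) (1,4)
{Stay/t/z/T, Stay/t/z/H} → row (3,4) (3,4) (3,4) (3,4) (3,4) (3,4)
{Stay/p/y/T, Stay/p/y/H, Stay/p/w/T, Stay/p/w/H, Stay/p/z/T, Stay/p/z/H} → row (2,-3) (1,-2) (2,-3) (1,-2) (2,-3) (1,-2)
{Out/t/y/T, Out/t/w/T, Out/t/z/T, Out/p/y/T, Out/p/w/T, Out/p/z/T} → row (3,-3) (3,-3) (1,0) (1,0) (5,-2) (5,-2)
{Out/t/y/H, Out/t/w/H, Out/t/z/H, Out/p/y/H, Out/p/w/H, Out/p/z/H} → row (-2,3) (-2,3) (1,0) (1,0) (5,-2) (5,-2)
That's 6 distinct rows out of 24 strategies.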